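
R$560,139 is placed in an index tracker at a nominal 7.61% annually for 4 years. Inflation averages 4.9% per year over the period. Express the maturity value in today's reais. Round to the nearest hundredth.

Nominal value at maturity: R$560,139 × (1 + 7.61%)^4 ≈ R$751,114.83.
Price-level factor over 4 years: (1 + 4.9%)^4 ≈ 1.2108823608.
The maturity value deflated by that factor is the answer in today's purchasing power.

R$620,303.72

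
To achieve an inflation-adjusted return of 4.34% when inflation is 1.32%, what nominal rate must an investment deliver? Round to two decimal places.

5.72%

By the Fisher equation, 1 + r_nom = (1 + 4.34%)(1 + 1.32%) = 1.0434 × 1.0132 = 1.05717288.
So r_nom = 5.717288%.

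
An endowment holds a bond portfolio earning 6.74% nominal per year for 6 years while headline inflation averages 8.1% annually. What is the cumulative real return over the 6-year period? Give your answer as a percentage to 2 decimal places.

The annual real rate is (1+6.74%)/(1+8.1%) − 1 = -1.2581%.
Compounded over 6 years: (1 + -0.012581)^6 − 1 ≈ -0.07315.

-7.32%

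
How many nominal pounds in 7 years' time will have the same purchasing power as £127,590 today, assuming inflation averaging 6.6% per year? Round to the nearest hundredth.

£199,580.02

Cumulative price-level factor: (1+6.6%)^7 ≈ 1.5642293588.
Multiplying £127,590 by the price-level factor gives the future nominal sum.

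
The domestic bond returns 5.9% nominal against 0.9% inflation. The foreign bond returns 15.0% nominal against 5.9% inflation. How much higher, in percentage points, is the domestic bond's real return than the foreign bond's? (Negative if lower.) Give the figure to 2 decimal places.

-3.64

The domestic bond real return: 1.059/1.009 − 1 = 4.955%.
The foreign bond real return: 1.150/1.059 − 1 = 8.593%.
Difference: 4.955 − 8.593 = -3.638 pp.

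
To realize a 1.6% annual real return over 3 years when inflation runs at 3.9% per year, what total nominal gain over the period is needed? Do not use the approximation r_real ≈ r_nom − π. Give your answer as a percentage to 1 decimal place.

Required annual nominal rate: (1+1.6%)(1+3.9%) − 1 = 5.5624%.
Cumulative over 3 years: (1 + 0.055624)^3 − 1 ≈ 0.17633.

17.6%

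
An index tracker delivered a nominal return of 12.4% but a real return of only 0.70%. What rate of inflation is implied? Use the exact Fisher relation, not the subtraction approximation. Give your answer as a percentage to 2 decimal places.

11.62%

From (1+r_nom) = (1+r_real)(1+π), we get 1+π = (1 + 12.4%)/(1 + 0.70%) = 1.124/1.0070 ≈ 1.11619.
So π ≈ 11.6187%.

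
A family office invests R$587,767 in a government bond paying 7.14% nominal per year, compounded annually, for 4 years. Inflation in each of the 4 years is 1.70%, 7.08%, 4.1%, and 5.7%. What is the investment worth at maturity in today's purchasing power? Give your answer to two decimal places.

Nominal value at maturity: R$587,767 × (1 + 7.14%)^4 ≈ R$774,482.78.
Price-level factor over 4 years: 1.0170 × 1.0708 × 1.041 × 1.057 ≈ 1.1982709542.
The maturity value deflated by that factor is the answer in today's purchasing power.

R$646,333.60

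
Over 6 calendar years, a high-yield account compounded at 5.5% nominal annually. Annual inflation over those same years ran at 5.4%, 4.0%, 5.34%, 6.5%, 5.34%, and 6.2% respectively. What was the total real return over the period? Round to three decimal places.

Cumulative inflation factor: 1.054 × 1.040 × 1.0534 × 1.065 × 1.0534 × 1.062 ≈ 1.37573.
Nominal growth factor: 1.37884. Real growth factor = 1.37884 / 1.37573 ≈ 1.00226.
Total real return ≈ 0.2259%.

0.226%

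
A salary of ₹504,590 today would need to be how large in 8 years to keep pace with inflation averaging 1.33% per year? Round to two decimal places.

₹560,845.17

Cumulative price-level factor: (1+1.33%)^8 ≈ 1.1114868814.
The nominal amount required is ₹504,590 scaled up by that factor.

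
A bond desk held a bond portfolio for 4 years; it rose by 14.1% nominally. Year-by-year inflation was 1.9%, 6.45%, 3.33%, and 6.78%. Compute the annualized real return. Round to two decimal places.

-1.19%

Cumulative inflation factor: 1.019 × 1.0645 × 1.0333 × 1.0678 ≈ 1.19684.
Nominal growth factor: 1.14100. Real growth factor = 1.14100 / 1.19684 ≈ 0.95334.
Annualized: 0.95334^(1/4) − 1 ≈ -0.01187.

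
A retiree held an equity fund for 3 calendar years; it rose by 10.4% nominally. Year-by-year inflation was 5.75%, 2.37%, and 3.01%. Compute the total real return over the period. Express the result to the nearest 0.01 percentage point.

Cumulative inflation factor: 1.0575 × 1.0237 × 1.0301 ≈ 1.11515.
Nominal growth factor: 1.10400. Real growth factor = 1.10400 / 1.11515 ≈ 0.99000.
Total real return ≈ -0.9997%.

-1.00%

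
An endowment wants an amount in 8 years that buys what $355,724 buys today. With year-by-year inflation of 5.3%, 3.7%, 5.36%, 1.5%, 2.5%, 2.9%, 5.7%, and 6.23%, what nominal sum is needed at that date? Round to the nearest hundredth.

Cumulative price-level factor: 1.053 × 1.037 × 1.0536 × 1.015 × 1.025 × 1.029 × 1.057 × 1.0623 ≈ 1.3829622983.
Multiplying $355,724 by the price-level factor gives the future nominal sum.

$491,952.88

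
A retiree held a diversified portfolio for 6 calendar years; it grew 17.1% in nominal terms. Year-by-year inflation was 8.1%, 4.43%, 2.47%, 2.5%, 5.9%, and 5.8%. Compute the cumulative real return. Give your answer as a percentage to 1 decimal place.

-11.9%

Cumulative inflation factor: 1.081 × 1.0443 × 1.0247 × 1.025 × 1.059 × 1.058 ≈ 1.32847.
Nominal growth factor: 1.17100. Real growth factor = 1.17100 / 1.32847 ≈ 0.88146.
Total real return ≈ -11.8538%.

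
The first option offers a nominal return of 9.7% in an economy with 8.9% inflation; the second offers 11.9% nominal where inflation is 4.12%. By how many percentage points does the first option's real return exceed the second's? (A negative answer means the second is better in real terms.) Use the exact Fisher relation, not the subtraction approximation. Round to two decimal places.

-6.74

The first option real return: 1.097/1.089 − 1 = 0.735%.
The second real return: 1.119/1.0412 − 1 = 7.472%.
Difference: 0.735 − 7.472 = -6.737 pp.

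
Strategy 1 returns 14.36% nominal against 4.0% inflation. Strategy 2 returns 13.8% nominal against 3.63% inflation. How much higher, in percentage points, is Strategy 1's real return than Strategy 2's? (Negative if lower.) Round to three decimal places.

Strategy 1 real return: 1.1436/1.040 − 1 = 9.9615%.
Strategy 2 real return: 1.138/1.0363 − 1 = 9.8138%.
Difference: 9.9615 − 9.8138 = 0.1477 pp.

0.148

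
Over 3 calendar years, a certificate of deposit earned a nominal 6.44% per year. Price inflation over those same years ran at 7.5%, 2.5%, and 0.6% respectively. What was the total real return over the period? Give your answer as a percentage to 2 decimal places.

8.79%

Cumulative inflation factor: 1.075 × 1.025 × 1.006 ≈ 1.10849.
Nominal growth factor: 1.20591. Real growth factor = 1.20591 / 1.10849 ≈ 1.08789.
Total real return ≈ 8.7888%.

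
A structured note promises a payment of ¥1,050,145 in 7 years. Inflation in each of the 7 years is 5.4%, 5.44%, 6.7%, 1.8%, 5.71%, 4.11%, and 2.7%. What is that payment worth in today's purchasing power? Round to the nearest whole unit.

Price-level factor over 7 years: 1.054 × 1.0544 × 1.067 × 1.018 × 1.0571 × 1.0411 × 1.027 ≈ 1.3643857298.
Purchasing power today: ¥1,050,145 divided by that factor.

¥769,683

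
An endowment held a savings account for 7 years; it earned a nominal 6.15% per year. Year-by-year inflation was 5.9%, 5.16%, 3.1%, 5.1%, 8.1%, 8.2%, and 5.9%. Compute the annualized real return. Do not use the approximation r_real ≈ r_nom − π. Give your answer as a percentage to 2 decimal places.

0.23%

Cumulative inflation factor: 1.059 × 1.0516 × 1.031 × 1.051 × 1.081 × 1.082 × 1.059 ≈ 1.49471.
Nominal growth factor: 1.51859. Real growth factor = 1.51859 / 1.49471 ≈ 1.01598.
Annualized: 1.01598^(1/7) − 1 ≈ 0.00227.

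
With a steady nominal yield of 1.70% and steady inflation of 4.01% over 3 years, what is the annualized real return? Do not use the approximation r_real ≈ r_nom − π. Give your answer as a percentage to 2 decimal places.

-2.22%

With constant rates the annual real return is the same each year: (1+1.70%)/(1+4.01%) − 1 = -0.02221.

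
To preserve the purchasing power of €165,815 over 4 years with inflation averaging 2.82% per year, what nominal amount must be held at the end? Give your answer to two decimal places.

€185,325.09

Cumulative price-level factor: (1+2.82%)^4 ≈ 1.1176617755.
Multiplying €165,815 by the price-level factor gives the future nominal sum.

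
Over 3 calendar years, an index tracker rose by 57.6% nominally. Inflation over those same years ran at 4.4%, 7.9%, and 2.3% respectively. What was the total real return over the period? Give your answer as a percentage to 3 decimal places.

36.760%

Cumulative inflation factor: 1.044 × 1.079 × 1.023 ≈ 1.15238.
Nominal growth factor: 1.57600. Real growth factor = 1.57600 / 1.15238 ≈ 1.36760.
Total real return ≈ 36.7599%.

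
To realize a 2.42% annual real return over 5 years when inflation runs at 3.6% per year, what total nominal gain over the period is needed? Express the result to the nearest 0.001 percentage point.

Required annual nominal rate: (1+2.42%)(1+3.6%) − 1 = 6.10712%.
Cumulative over 5 years: (1 + 0.0610712)^5 − 1 ≈ 0.34500.

34.500%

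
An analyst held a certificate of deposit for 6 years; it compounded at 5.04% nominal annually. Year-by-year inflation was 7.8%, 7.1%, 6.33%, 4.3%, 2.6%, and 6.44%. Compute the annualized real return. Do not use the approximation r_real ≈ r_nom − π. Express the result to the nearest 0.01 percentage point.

Cumulative inflation factor: 1.078 × 1.071 × 1.0633 × 1.043 × 1.026 × 1.0644 ≈ 1.39830.
Nominal growth factor: 1.34316. Real growth factor = 1.34316 / 1.39830 ≈ 0.96057.
Annualized: 0.96057^(1/6) − 1 ≈ -0.00668.

-0.67%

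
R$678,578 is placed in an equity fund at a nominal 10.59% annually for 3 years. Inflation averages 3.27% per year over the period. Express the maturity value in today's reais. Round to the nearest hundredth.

Nominal value at maturity: R$678,578 × (1 + 10.59%)^3 ≈ R$917,798.51.
Price-level factor over 3 years: (1 + 3.27%)^3 ≈ 1.1013428358.
Dividing the nominal maturity value by the price-level factor gives the value in today's money.

R$833,344.97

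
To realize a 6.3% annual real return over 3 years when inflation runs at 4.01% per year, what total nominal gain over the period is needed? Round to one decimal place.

Required annual nominal rate: (1+6.3%)(1+4.01%) − 1 = 10.56263%.
Cumulative over 3 years: (1 + 0.1056263)^3 − 1 ≈ 0.35153.

35.2%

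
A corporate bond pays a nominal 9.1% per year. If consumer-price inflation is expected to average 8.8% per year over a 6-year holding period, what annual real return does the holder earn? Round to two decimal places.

With constant rates the annual real return is the same each year: (1+9.1%)/(1+8.8%) − 1 = 0.00276.

0.28%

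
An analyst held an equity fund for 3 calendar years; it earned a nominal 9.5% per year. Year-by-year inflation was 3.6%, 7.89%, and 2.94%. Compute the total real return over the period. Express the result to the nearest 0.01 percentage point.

14.11%

Cumulative inflation factor: 1.036 × 1.0789 × 1.0294 ≈ 1.15060.
Nominal growth factor: 1.31293. Real growth factor = 1.31293 / 1.15060 ≈ 1.14108.
Total real return ≈ 14.1083%.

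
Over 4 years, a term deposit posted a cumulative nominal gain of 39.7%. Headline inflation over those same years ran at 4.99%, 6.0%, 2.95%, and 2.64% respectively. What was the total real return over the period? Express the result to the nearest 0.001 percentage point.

Cumulative inflation factor: 1.0499 × 1.060 × 1.0295 × 1.0264 ≈ 1.17597.
Nominal growth factor: 1.39700. Real growth factor = 1.39700 / 1.17597 ≈ 1.18795.
Total real return ≈ 18.7954%.

18.795%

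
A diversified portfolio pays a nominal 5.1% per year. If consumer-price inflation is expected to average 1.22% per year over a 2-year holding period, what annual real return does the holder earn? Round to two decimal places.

With constant rates the annual real return is the same each year: (1+5.1%)/(1+1.22%) − 1 = 0.03833.

3.83%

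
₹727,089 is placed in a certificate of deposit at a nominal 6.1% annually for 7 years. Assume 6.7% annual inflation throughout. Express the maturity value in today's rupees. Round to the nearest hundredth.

Nominal value at maturity: ₹727,089 × (1 + 6.1%)^7 ≈ ₹1,100,513.21.
Price-level factor over 7 years: (1 + 6.7%)^7 ≈ 1.5745299861.
The maturity value deflated by that factor is the answer in today's purchasing power.

₹698,947.13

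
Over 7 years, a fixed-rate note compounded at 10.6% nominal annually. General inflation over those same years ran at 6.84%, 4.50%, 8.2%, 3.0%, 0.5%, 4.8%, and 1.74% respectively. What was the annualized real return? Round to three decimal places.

6.147%

Cumulative inflation factor: 1.0684 × 1.0450 × 1.082 × 1.030 × 1.005 × 1.048 × 1.0174 ≈ 1.33332.
Nominal growth factor: 2.02435. Real growth factor = 2.02435 / 1.33332 ≈ 1.51828.
Annualized: 1.51828^(1/7) − 1 ≈ 0.06147.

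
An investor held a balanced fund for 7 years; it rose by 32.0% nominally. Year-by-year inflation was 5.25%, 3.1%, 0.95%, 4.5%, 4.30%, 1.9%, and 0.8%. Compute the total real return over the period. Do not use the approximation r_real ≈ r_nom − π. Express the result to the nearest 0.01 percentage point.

7.63%

Cumulative inflation factor: 1.0525 × 1.031 × 1.0095 × 1.045 × 1.0430 × 1.019 × 1.008 ≈ 1.22637.
Nominal growth factor: 1.32000. Real growth factor = 1.32000 / 1.22637 ≈ 1.07635.
Total real return ≈ 7.6345%.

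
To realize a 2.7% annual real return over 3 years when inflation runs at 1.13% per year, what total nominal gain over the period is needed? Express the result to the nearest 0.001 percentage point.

12.034%

Required annual nominal rate: (1+2.7%)(1+1.13%) − 1 = 3.86051%.
Cumulative over 3 years: (1 + 0.0386051)^3 − 1 ≈ 0.12034.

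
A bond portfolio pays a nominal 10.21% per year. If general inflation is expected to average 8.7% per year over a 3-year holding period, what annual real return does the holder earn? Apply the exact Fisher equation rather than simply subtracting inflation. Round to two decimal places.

With constant rates the annual real return is the same each year: (1+10.21%)/(1+8.7%) − 1 = 0.01389.

1.39%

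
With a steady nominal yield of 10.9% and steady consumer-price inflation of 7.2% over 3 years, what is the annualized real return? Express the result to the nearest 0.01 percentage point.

With constant rates the annual real return is the same each year: (1+10.9%)/(1+7.2%) − 1 = 0.03451.

3.45%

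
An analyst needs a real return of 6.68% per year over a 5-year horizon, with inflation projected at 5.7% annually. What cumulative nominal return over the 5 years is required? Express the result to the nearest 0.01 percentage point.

Required annual nominal rate: (1+6.68%)(1+5.7%) − 1 = 12.76076%.
Cumulative over 5 years: (1 + 0.1276076)^5 − 1 ≈ 0.82301.

82.30%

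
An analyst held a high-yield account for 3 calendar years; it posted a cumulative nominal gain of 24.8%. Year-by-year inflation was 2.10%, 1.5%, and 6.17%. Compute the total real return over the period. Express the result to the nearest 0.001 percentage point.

Cumulative inflation factor: 1.0210 × 1.015 × 1.0617 ≈ 1.10026.
Nominal growth factor: 1.24800. Real growth factor = 1.24800 / 1.10026 ≈ 1.13428.
Total real return ≈ 13.4282%.

13.428%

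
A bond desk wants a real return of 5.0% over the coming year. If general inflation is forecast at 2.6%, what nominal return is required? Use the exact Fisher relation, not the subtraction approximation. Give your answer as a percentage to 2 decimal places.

7.73%

By the Fisher equation, 1 + r_nom = (1 + 5.0%)(1 + 2.6%) = 1.050 × 1.026 = 1.0773.
So r_nom = 7.73%.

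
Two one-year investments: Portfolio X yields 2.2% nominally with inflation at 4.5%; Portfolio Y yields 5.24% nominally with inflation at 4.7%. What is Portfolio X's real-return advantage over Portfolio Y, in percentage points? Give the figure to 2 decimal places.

-2.72

Portfolio X real return: 1.022/1.045 − 1 = -2.201%.
Portfolio Y real return: 1.0524/1.047 − 1 = 0.516%.
Difference: -2.201 − 0.516 = -2.717 pp.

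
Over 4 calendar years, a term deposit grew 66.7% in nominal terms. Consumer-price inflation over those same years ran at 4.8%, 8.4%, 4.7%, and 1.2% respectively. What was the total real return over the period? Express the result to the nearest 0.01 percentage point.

38.49%

Cumulative inflation factor: 1.048 × 1.084 × 1.047 × 1.012 ≈ 1.20370.
Nominal growth factor: 1.66700. Real growth factor = 1.66700 / 1.20370 ≈ 1.38490.
Total real return ≈ 38.4898%.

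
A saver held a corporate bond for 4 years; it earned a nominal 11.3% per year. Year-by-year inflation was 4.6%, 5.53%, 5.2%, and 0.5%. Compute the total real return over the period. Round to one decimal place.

Cumulative inflation factor: 1.046 × 1.0553 × 1.052 × 1.005 ≈ 1.16705.
Nominal growth factor: 1.53455. Real growth factor = 1.53455 / 1.16705 ≈ 1.31490.
Total real return ≈ 31.4895%.

31.5%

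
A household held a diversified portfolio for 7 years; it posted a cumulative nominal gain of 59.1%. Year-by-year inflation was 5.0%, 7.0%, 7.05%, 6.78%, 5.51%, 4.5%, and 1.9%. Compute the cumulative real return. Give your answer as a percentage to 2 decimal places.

10.26%

Cumulative inflation factor: 1.050 × 1.070 × 1.0705 × 1.0678 × 1.0551 × 1.045 × 1.019 ≈ 1.44289.
Nominal growth factor: 1.59100. Real growth factor = 1.59100 / 1.44289 ≈ 1.10265.
Total real return ≈ 10.2647%.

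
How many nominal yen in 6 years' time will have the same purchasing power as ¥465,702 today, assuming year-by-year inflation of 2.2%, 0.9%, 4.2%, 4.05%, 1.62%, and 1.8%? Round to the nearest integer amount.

Cumulative price-level factor: 1.022 × 1.009 × 1.042 × 1.0405 × 1.0162 × 1.018 ≈ 1.1565884050.
The nominal amount required is ¥465,702 scaled up by that factor.

¥538,626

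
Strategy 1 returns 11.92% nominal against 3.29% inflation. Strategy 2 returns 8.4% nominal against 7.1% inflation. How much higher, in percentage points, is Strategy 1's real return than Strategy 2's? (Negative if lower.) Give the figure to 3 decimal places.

7.141

Strategy 1 real return: 1.1192/1.0329 − 1 = 8.3551%.
Strategy 2 real return: 1.084/1.071 − 1 = 1.2138%.
Difference: 8.3551 − 1.2138 = 7.1413 pp.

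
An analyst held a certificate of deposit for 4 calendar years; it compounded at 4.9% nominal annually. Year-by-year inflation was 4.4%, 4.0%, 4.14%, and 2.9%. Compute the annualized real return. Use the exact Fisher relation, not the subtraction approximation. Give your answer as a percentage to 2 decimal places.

1.00%

Cumulative inflation factor: 1.044 × 1.040 × 1.0414 × 1.029 ≈ 1.16350.
Nominal growth factor: 1.21088. Real growth factor = 1.21088 / 1.16350 ≈ 1.04072.
Annualized: 1.04072^(1/4) − 1 ≈ 0.01003.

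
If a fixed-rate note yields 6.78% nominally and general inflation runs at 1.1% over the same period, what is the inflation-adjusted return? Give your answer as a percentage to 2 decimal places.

Real return via the Fisher equation: (1 + 6.78%)/(1 + 1.1%) − 1 = 1.0678/1.011 − 1 ≈ 0.05618.

5.62%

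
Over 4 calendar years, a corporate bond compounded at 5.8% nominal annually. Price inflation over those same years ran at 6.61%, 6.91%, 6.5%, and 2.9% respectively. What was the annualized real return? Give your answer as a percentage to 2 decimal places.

Cumulative inflation factor: 1.0661 × 1.0691 × 1.065 × 1.029 ≈ 1.24905.
Nominal growth factor: 1.25298. Real growth factor = 1.25298 / 1.24905 ≈ 1.00314.
Annualized: 1.00314^(1/4) − 1 ≈ 0.00078.

0.08%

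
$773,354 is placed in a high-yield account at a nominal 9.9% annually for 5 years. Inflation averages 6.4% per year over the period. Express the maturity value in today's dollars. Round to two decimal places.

$909,198.39

Nominal value at maturity: $773,354 × (1 + 9.9%)^5 ≈ $1,239,843.30.
Price-level factor over 5 years: (1 + 6.4%)^5 ≈ 1.3636663998.
The maturity value deflated by that factor is the answer in today's purchasing power.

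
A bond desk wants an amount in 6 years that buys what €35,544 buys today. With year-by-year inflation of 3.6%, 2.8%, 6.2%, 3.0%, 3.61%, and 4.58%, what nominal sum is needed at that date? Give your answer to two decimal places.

€44,867.43

Cumulative price-level factor: 1.036 × 1.028 × 1.062 × 1.030 × 1.0361 × 1.0458 ≈ 1.2623068028.
Multiplying €35,544 by the price-level factor gives the future nominal sum.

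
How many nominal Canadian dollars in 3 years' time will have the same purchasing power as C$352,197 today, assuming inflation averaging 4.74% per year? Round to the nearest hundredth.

C$404,690.83

Cumulative price-level factor: (1+4.74%)^3 ≈ 1.1490467764.
The nominal amount required is C$352,197 scaled up by that factor.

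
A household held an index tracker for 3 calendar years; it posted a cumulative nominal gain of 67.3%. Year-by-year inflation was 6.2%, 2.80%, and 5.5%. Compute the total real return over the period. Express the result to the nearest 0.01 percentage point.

45.25%

Cumulative inflation factor: 1.062 × 1.0280 × 1.055 ≈ 1.15178.
Nominal growth factor: 1.67300. Real growth factor = 1.67300 / 1.15178 ≈ 1.45253.
Total real return ≈ 45.2532%.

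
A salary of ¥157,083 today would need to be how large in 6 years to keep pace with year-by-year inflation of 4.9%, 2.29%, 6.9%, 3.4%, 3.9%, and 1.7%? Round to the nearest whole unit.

¥196,867

Cumulative price-level factor: 1.049 × 1.0229 × 1.069 × 1.034 × 1.039 × 1.017 ≈ 1.2532664428.
Multiplying ¥157,083 by the price-level factor gives the future nominal sum.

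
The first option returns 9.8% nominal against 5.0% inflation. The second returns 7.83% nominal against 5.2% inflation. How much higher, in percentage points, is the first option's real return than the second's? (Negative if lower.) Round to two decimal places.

The first option real return: 1.098/1.050 − 1 = 4.571%.
The second real return: 1.0783/1.052 − 1 = 2.500%.
Difference: 4.571 − 2.500 = 2.071 pp.

2.07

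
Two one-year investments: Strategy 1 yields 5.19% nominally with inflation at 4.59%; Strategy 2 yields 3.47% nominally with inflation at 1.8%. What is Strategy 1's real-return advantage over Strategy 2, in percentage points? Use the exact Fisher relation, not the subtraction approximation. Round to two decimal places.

-1.07

Strategy 1 real return: 1.0519/1.0459 − 1 = 0.574%.
Strategy 2 real return: 1.0347/1.018 − 1 = 1.640%.
Difference: 0.574 − 1.640 = -1.066 pp.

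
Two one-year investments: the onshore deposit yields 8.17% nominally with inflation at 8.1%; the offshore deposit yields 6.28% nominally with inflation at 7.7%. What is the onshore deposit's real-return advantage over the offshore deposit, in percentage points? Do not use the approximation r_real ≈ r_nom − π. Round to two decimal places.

The onshore deposit real return: 1.0817/1.081 − 1 = 0.065%.
The offshore deposit real return: 1.0628/1.077 − 1 = -1.318%.
Difference: 0.065 − (-1.318) = 1.383 pp.

1.38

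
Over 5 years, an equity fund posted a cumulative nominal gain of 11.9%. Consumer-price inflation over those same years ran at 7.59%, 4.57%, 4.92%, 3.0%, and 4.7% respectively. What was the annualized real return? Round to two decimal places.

Cumulative inflation factor: 1.0759 × 1.0457 × 1.0492 × 1.030 × 1.047 ≈ 1.27298.
Nominal growth factor: 1.11900. Real growth factor = 1.11900 / 1.27298 ≈ 0.87904.
Annualized: 0.87904^(1/5) − 1 ≈ -0.02546.

-2.55%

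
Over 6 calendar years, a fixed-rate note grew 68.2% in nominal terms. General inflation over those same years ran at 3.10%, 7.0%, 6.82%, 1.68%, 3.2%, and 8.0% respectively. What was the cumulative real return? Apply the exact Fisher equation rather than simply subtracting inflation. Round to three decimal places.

25.948%

Cumulative inflation factor: 1.0310 × 1.070 × 1.0682 × 1.0168 × 1.032 × 1.080 ≈ 1.33547.
Nominal growth factor: 1.68200. Real growth factor = 1.68200 / 1.33547 ≈ 1.25948.
Total real return ≈ 25.9482%.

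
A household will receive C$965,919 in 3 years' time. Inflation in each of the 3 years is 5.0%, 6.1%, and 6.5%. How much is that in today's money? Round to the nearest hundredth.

Price-level factor over 3 years: 1.050 × 1.061 × 1.065 = 1.18646325.
Purchasing power today: C$965,919 divided by that factor.

C$814,116.24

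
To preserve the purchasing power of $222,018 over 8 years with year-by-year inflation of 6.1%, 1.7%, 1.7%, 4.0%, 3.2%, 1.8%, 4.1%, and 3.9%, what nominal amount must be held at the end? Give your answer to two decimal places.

Cumulative price-level factor: 1.061 × 1.017 × 1.017 × 1.040 × 1.032 × 1.018 × 1.041 × 1.039 ≈ 1.2968339797.
The nominal amount required is $222,018 scaled up by that factor.

$287,920.49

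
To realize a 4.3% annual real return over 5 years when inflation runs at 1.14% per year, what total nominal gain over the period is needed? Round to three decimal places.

30.628%

Required annual nominal rate: (1+4.3%)(1+1.14%) − 1 = 5.48902%.
Cumulative over 5 years: (1 + 0.0548902)^5 − 1 ≈ 0.30628.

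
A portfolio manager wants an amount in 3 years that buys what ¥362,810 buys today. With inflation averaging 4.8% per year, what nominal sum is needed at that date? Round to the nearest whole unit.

¥417,603

Cumulative price-level factor: (1+4.8%)^3 = 1.151022592.
Multiplying ¥362,810 by the price-level factor gives the future nominal sum.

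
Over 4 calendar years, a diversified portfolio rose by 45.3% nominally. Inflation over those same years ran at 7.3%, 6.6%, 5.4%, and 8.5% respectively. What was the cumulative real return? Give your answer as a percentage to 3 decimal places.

Cumulative inflation factor: 1.073 × 1.066 × 1.054 × 1.085 ≈ 1.30806.
Nominal growth factor: 1.45300. Real growth factor = 1.45300 / 1.30806 ≈ 1.11081.
Total real return ≈ 11.0806%.

11.081%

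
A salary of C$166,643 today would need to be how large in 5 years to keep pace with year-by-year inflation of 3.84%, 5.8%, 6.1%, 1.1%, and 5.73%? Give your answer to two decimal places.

C$207,635.78

Cumulative price-level factor: 1.0384 × 1.058 × 1.061 × 1.011 × 1.0573 ≈ 1.2459916125.
The nominal amount required is C$166,643 scaled up by that factor.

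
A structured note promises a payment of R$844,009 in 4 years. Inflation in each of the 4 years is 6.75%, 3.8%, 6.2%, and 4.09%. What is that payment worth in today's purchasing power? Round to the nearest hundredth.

R$689,046.16

Price-level factor over 4 years: 1.0675 × 1.038 × 1.062 × 1.0409 ≈ 1.2248947197.
Purchasing power today: R$844,009 divided by that factor.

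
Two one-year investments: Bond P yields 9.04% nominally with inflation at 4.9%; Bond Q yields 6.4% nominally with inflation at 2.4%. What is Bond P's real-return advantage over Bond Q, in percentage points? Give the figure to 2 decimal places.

Bond P real return: 1.0904/1.049 − 1 = 3.947%.
Bond Q real return: 1.064/1.024 − 1 = 3.906%.
Difference: 3.947 − 3.906 = 0.041 pp.

0.04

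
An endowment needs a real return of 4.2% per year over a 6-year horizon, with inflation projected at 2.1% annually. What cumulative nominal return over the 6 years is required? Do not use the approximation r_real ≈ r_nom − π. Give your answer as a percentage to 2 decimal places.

45.00%

Required annual nominal rate: (1+4.2%)(1+2.1%) − 1 = 6.3882%.
Cumulative over 6 years: (1 + 0.063882)^6 − 1 ≈ 0.44998.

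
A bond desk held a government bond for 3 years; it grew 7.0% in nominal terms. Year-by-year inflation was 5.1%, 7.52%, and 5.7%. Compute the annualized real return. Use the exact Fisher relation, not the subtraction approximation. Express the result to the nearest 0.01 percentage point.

-3.60%

Cumulative inflation factor: 1.051 × 1.0752 × 1.057 ≈ 1.19445.
Nominal growth factor: 1.07000. Real growth factor = 1.07000 / 1.19445 ≈ 0.89581.
Annualized: 0.89581^(1/3) − 1 ≈ -0.03601.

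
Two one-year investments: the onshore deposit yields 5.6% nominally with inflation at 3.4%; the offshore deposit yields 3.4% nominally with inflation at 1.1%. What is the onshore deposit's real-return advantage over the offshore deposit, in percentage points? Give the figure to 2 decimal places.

The onshore deposit real return: 1.056/1.034 − 1 = 2.128%.
The offshore deposit real return: 1.034/1.011 − 1 = 2.275%.
Difference: 2.128 − 2.275 = -0.147 pp.

-0.15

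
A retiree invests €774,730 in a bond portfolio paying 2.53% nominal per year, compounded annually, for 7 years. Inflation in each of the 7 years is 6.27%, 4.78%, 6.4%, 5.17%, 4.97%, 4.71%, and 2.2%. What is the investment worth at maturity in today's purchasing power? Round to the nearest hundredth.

Nominal value at maturity: €774,730 × (1 + 2.53%)^7 ≈ €922,798.91.
Price-level factor over 7 years: 1.0627 × 1.0478 × 1.064 × 1.0517 × 1.0497 × 1.0471 × 1.022 ≈ 1.3996737867.
The maturity value deflated by that factor is the answer in today's purchasing power.

€659,295.70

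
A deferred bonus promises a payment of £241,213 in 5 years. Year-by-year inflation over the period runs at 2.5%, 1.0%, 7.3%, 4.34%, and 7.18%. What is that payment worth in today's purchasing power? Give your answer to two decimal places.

£194,174.04

Price-level factor over 5 years: 1.025 × 1.010 × 1.073 × 1.0434 × 1.0718 ≈ 1.2422515469.
Purchasing power today: £241,213 divided by that factor.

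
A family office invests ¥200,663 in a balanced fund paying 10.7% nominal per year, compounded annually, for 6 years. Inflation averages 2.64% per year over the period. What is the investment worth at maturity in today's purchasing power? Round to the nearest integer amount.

Nominal value at maturity: ¥200,663 × (1 + 10.7%)^6 ≈ ¥369,278.
Price-level factor over 6 years: (1 + 2.64%)^6 ≈ 1.1692297585.
Dividing the nominal maturity value by the price-level factor gives the value in today's money.

¥315,830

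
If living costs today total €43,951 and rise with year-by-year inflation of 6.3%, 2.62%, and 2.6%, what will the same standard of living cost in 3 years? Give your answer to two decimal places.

€49,190.52

Cumulative price-level factor: 1.063 × 1.0262 × 1.026 = 1.1192127156.
Multiplying €43,951 by the price-level factor gives the future nominal sum.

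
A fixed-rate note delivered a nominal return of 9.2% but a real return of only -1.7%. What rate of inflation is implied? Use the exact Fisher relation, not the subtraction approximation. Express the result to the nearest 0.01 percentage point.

From (1+r_nom) = (1+r_real)(1+π), we get 1+π = (1 + 9.2%)/(1 − 1.7%) = 1.092/0.983 ≈ 1.11089.
So π ≈ 11.0885%.

11.09%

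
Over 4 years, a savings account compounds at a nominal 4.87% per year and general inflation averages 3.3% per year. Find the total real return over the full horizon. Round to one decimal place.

6.2%

The annual real rate is (1+4.87%)/(1+3.3%) − 1 = 1.5198%.
Compounded over 4 years: (1 + 0.015198)^4 − 1 ≈ 0.06219.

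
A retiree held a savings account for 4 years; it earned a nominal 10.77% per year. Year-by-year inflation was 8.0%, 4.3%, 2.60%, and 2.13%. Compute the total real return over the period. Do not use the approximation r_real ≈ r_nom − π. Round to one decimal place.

27.5%

Cumulative inflation factor: 1.080 × 1.043 × 1.0260 × 1.0213 ≈ 1.18034.
Nominal growth factor: 1.50553. Real growth factor = 1.50553 / 1.18034 ≈ 1.27550.
Total real return ≈ 27.5498%.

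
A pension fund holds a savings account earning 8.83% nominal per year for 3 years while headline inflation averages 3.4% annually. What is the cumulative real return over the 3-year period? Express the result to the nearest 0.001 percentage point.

16.596%

The annual real rate is (1+8.83%)/(1+3.4%) − 1 = 5.2515%.
Compounded over 3 years: (1 + 0.052515)^3 − 1 ≈ 0.16596.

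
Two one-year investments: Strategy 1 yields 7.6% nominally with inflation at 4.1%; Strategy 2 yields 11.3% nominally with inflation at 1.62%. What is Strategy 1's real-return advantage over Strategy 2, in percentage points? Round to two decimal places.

Strategy 1 real return: 1.076/1.041 − 1 = 3.362%.
Strategy 2 real return: 1.113/1.0162 − 1 = 9.526%.
Difference: 3.362 − 9.526 = -6.164 pp.

-6.16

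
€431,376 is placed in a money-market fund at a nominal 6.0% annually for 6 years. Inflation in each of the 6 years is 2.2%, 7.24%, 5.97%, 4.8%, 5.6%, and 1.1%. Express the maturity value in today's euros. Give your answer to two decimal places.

Nominal value at maturity: €431,376 × (1 + 6.0%)^6 ≈ €611,915.10.
Price-level factor over 6 years: 1.022 × 1.0724 × 1.0597 × 1.048 × 1.056 × 1.011 ≈ 1.2994721968.
Dividing the nominal maturity value by the price-level factor gives the value in today's money.

€470,895.11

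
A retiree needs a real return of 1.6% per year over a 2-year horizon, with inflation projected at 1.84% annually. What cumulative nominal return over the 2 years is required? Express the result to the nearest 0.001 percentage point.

7.059%

Required annual nominal rate: (1+1.6%)(1+1.84%) − 1 = 3.46944%.
Cumulative over 2 years: (1 + 0.0346944)^2 − 1 ≈ 0.07059.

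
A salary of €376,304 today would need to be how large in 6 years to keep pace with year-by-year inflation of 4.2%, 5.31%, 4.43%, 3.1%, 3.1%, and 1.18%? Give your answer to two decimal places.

€463,781.53

Cumulative price-level factor: 1.042 × 1.0531 × 1.0443 × 1.031 × 1.031 × 1.0118 ≈ 1.2324650582.
Multiplying €376,304 by the price-level factor gives the future nominal sum.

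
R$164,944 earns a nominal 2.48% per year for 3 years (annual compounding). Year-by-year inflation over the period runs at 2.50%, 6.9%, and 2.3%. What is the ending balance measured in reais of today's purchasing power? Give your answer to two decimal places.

R$158,371.37

Nominal value at maturity: R$164,944 × (1 + 2.48%)^3 ≈ R$177,522.69.
Price-level factor over 3 years: 1.0250 × 1.069 × 1.023 = 1.120926675.
The maturity value deflated by that factor is the answer in today's purchasing power.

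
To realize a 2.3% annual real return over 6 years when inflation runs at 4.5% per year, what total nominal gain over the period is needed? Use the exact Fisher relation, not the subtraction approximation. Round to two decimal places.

49.26%

Required annual nominal rate: (1+2.3%)(1+4.5%) − 1 = 6.9035%.
Cumulative over 6 years: (1 + 0.069035)^6 − 1 ≈ 0.49263.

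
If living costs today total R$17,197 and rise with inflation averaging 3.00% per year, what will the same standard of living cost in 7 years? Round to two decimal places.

Cumulative price-level factor: (1+3.00%)^7 ≈ 1.2298738654.
The nominal amount required is R$17,197 scaled up by that factor.

R$21,150.14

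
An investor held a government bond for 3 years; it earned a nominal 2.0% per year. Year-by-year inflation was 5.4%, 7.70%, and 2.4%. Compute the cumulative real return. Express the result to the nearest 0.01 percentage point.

-8.71%

Cumulative inflation factor: 1.054 × 1.0770 × 1.024 ≈ 1.16240.
Nominal growth factor: 1.06121. Real growth factor = 1.06121 / 1.16240 ≈ 0.91294.
Total real return ≈ -8.7056%.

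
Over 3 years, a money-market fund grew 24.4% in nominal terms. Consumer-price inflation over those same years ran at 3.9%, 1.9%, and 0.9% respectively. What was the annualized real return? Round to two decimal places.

Cumulative inflation factor: 1.039 × 1.019 × 1.009 ≈ 1.06827.
Nominal growth factor: 1.24400. Real growth factor = 1.24400 / 1.06827 ≈ 1.16450.
Annualized: 1.16450^(1/3) − 1 ≈ 0.05207.

5.21%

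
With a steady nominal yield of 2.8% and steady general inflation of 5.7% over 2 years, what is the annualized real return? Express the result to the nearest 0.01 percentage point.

-2.74%

With constant rates the annual real return is the same each year: (1+2.8%)/(1+5.7%) − 1 = -0.02744.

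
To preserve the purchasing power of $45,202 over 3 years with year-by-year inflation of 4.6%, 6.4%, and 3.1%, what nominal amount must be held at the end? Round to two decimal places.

$51,866.82

Cumulative price-level factor: 1.046 × 1.064 × 1.031 = 1.147445264.
Multiplying $45,202 by the price-level factor gives the future nominal sum.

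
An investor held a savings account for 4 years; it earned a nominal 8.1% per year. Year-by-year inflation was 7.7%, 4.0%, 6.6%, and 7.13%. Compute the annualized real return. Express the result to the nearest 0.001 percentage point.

Cumulative inflation factor: 1.077 × 1.040 × 1.066 × 1.0713 ≈ 1.27914.
Nominal growth factor: 1.36553. Real growth factor = 1.36553 / 1.27914 ≈ 1.06754.
Annualized: 1.06754^(1/4) − 1 ≈ 0.01647.

1.647%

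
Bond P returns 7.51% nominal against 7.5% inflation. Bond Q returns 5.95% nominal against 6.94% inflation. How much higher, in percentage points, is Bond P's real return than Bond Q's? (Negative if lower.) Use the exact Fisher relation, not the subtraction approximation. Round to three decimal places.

0.935

Bond P real return: 1.0751/1.075 − 1 = 0.0093%.
Bond Q real return: 1.0595/1.0694 − 1 = -0.9258%.
Difference: 0.0093 − (-0.9258) = 0.9351 pp.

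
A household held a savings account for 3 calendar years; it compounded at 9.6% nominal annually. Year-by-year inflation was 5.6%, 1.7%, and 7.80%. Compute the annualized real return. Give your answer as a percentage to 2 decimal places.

4.38%

Cumulative inflation factor: 1.056 × 1.017 × 1.0780 ≈ 1.15772.
Nominal growth factor: 1.31653. Real growth factor = 1.31653 / 1.15772 ≈ 1.13718.
Annualized: 1.13718^(1/3) − 1 ≈ 0.04378.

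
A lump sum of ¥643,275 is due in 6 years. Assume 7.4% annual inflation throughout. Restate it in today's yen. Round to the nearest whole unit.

Price-level factor over 6 years: (1 + 7.4%)^6 ≈ 1.5347077569.
Purchasing power today: ¥643,275 divided by that factor.

¥419,151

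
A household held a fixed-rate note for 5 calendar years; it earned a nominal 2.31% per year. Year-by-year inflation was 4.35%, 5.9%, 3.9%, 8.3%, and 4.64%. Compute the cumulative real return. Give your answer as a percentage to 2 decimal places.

Cumulative inflation factor: 1.0435 × 1.059 × 1.039 × 1.083 × 1.0464 ≈ 1.30116.
Nominal growth factor: 1.12096. Real growth factor = 1.12096 / 1.30116 ≈ 0.86151.
Total real return ≈ -13.8490%.

-13.85%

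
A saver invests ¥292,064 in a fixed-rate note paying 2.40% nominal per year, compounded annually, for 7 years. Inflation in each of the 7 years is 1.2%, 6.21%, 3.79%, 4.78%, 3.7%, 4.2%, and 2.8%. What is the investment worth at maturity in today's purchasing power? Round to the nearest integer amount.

¥265,557

Nominal value at maturity: ¥292,064 × (1 + 2.40%)^7 ≈ ¥344,808.
Price-level factor over 7 years: 1.012 × 1.0621 × 1.0379 × 1.0478 × 1.037 × 1.042 × 1.028 ≈ 1.2984326196.
Dividing the nominal maturity value by the price-level factor gives the value in today's money.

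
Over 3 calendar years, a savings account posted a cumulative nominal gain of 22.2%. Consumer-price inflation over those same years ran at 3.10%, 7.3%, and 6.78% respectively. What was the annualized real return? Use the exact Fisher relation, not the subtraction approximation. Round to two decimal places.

Cumulative inflation factor: 1.0310 × 1.073 × 1.0678 ≈ 1.18127.
Nominal growth factor: 1.22200. Real growth factor = 1.22200 / 1.18127 ≈ 1.03448.
Annualized: 1.03448^(1/3) − 1 ≈ 0.01136.

1.14%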